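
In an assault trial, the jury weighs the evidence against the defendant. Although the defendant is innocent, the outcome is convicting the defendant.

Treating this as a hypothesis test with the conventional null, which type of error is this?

The null hypothesis here is that the defendant is innocent.
'Convicting the defendant' corresponds to rejecting H₀.
H₀ was rejected but H₀ is true — a Type I error (false positive).

Type I error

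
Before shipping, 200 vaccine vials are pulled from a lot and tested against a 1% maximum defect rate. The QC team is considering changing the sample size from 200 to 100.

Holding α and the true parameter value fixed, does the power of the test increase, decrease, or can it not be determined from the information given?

It decreases.

Reducing n widens both sampling distributions, so the test has less ability to distinguish Ha from H₀.
Since power = 1 − β and β increases, power decreases.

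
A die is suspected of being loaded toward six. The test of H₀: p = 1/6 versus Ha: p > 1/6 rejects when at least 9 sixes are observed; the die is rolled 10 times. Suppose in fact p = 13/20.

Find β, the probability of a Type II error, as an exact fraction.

A Type II error is failing to reject when Ha holds: with p = 13/20, β = P(X ≤ 8).
Summing C(10,j)·(13/20)^j·(7/20)^{10-j} for j = 0..8 gives 9359826552041/10240000000000.

9359826552041/10240000000000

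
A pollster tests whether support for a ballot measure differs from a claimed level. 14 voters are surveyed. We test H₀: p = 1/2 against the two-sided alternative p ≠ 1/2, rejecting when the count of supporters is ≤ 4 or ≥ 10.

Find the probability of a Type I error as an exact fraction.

1471/8192

Under H₀, Y ~ Binomial(14, 1/2); α is the probability of landing in either tail, P(Y ≤ 4) + P(Y ≥ 10).
By symmetry, α = 2·P(Y ≤ 4) = 2·(1 + 14 + 91 + 364 + 1001)/16384 = 2942/16384 = 1471/8192.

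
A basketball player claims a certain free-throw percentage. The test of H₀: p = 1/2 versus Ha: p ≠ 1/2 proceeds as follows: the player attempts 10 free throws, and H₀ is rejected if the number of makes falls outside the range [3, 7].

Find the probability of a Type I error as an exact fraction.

7/64

Under H₀, Y ~ Binomial(10, 1/2); α is the probability of landing in either tail, P(Y ≤ 2) + P(Y ≥ 8).
Each tail has probability (1 + 10 + 45)/1024; doubling gives α = 112/1024 = 7/64.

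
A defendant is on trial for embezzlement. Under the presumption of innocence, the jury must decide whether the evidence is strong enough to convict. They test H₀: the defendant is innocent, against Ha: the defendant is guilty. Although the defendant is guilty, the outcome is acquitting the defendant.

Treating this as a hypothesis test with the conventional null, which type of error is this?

Type II error

'Acquitting the defendant' corresponds to failing to reject H₀.
H₀ was not rejected but H₀ is false — a Type II error (false negative).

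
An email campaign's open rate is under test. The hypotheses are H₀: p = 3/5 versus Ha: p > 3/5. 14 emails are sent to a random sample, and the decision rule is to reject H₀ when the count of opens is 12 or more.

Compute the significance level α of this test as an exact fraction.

The Type I error probability is α = P(K ≥ 12) computed under H₀, where K ~ Binomial(14, 3/5).
Summing C(14,j)(3/5)^j(2/5)^{14−j} for j = 12,…,14 gives 242868537/6103515625.

242868537/6103515625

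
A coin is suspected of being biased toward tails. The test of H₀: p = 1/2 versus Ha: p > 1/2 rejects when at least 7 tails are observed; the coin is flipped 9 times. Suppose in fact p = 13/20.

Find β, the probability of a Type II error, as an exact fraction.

Under the alternative p = 13/20, S ~ Binomial(9, 13/20); β is the probability the test does not reject, P(S < 7).
Summing C(9,j)·(13/20)^j·(7/20)^{9-j} for j = 0..6 gives 5301813769/8000000000.

5301813769/8000000000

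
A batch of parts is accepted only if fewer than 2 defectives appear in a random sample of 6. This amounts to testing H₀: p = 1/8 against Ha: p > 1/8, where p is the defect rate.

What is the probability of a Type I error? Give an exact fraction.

α = P(reject H₀ | H₀ true) = P(K ≥ 2 | p = 1/8), K ~ Binomial(6, 1/8).
Via the complement, α = 1 − Σ_{j=0}^{1} C(6,j)(1/8)^j(7/8)^{6-j} = 43653/262144.

43653/262144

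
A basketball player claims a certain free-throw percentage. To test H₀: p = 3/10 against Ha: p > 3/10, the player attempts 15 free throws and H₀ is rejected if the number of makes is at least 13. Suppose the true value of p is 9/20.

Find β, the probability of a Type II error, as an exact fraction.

β = P(fail to reject H₀ | Ha true) = P(S ≤ 12 | p = 9/20), S ~ Binomial(15, 9/20).
Adding the binomial probabilities P(S=0)+…+P(S=12) at p = 9/20 gives 32731725032763916841/32768000000000000000.

32731725032763916841/32768000000000000000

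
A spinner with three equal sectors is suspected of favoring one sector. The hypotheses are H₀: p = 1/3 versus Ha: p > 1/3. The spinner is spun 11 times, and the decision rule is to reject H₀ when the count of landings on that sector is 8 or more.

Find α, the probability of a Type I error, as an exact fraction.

The Type I error probability is α = P(Y ≥ 8) computed under H₀, where Y ~ Binomial(11, 1/3).
Adding the binomial terms for j = 8 through 11 with p = 1/3 yields 521/59049.

521/59049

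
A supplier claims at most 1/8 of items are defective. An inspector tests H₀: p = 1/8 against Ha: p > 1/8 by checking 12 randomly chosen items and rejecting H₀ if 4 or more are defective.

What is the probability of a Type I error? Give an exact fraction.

Under H₀, K ~ Binomial(12, 1/8); the Type I error rate is P(K ≥ 4).
α = 1 − P(K ≤ 3) = 1 − 65090368091/68719476736 = 3629108645/68719476736.

3629108645/68719476736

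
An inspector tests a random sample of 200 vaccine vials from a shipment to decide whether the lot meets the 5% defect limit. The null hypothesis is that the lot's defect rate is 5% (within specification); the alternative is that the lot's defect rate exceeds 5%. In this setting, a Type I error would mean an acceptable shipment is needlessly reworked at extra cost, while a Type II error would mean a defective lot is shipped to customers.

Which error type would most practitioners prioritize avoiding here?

The Type II consequence (a defective lot is shipped to customers) is more severe than the Type I consequence (an acceptable shipment is needlessly reworked at extra cost).

Type II error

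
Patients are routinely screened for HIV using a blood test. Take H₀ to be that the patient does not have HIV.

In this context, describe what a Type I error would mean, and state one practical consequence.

A Type I error is rejecting H₀ when H₀ is true.
Here that means flagging the patient as positive and ordering follow-up testing when actually the patient does not have HIV.

A Type I error would mean concluding that the patient has HIV when in fact the patient does not have HIV. Consequence: a healthy patient undergoes unnecessary, possibly invasive follow-up procedures.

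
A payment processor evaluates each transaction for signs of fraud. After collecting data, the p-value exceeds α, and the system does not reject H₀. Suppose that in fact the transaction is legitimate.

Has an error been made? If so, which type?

The conventional null hypothesis here is that the transaction is legitimate.
The test retained a true H₀ — the decision matches the true state.

No error — this is a correct decision.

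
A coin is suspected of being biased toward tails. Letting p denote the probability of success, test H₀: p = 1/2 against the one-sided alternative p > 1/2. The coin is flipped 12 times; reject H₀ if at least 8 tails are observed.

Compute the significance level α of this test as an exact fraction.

α = P(reject H₀ | H₀ true) = P(Y ≥ 8 | p = 1/2), with Y ~ Binomial(12, 1/2).
That's C(12,8) + C(12,9) + C(12,10) + C(12,11) + C(12,12) over 2^12, i.e. (495 + 220 + 66 + 12 + 1)/4096 = 794/4096 = 397/2048.

397/2048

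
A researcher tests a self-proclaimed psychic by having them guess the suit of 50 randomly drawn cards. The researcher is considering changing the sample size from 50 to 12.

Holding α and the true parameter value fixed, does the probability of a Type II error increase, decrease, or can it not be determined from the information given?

A smaller sample increases the standard error, so the sampling distributions under H₀ and Ha overlap more.

It increases.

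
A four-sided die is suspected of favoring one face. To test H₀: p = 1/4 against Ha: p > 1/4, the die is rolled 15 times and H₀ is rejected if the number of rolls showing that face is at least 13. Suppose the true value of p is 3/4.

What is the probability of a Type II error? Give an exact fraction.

Under the alternative p = 3/4, Y ~ Binomial(15, 3/4); β is the probability the test does not reject, P(Y < 13).
Summing C(15,j)·(3/4)^j·(1/4)^{15-j} for j = 0..12 gives 820244467/1073741824.

820244467/1073741824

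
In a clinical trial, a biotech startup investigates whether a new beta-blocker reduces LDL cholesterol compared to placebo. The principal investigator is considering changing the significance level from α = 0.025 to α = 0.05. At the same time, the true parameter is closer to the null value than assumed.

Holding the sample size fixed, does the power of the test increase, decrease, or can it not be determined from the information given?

Cannot be determined from the information given.

The first change alone would make β decrease; the second alone would make β increase. Which effect dominates depends on the magnitudes, which are not given.
Since power = 1 − β, the effect on power is likewise indeterminate.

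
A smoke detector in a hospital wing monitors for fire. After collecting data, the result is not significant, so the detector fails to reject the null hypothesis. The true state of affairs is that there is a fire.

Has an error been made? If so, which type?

Type II error

The conventional null hypothesis here is that there is no fire.
H₀ was not rejected, but H₀ is actually false.
Failing to reject a false null hypothesis is a Type II error (false negative).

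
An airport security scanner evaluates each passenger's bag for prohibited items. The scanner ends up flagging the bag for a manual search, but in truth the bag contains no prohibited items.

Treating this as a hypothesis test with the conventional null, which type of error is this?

The null hypothesis here is that the bag contains no prohibited items.
'Flagging the bag for a manual search' corresponds to rejecting H₀.
H₀ was rejected but H₀ is true — a Type I error (false positive).

Type I error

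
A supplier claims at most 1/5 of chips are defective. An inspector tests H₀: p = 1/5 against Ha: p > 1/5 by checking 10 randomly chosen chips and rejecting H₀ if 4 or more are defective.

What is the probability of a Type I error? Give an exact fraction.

1180409/9765625

The significance level is the probability, assuming p = 1/5, of seeing 4 or more defectives in 10 draws.
Via the complement, α = 1 − Σ_{j=0}^{3} C(10,j)(1/5)^j(4/5)^{10-j} = 1180409/9765625.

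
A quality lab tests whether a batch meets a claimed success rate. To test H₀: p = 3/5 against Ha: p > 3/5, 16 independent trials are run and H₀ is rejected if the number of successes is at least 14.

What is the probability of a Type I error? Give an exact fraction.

559607373/30517578125

Under H₀, Y ~ Binomial(16, 3/5), and α = P(Y ≥ 14).
Adding the binomial terms for j = 14 through 16 with p = 3/5 yields 559607373/30517578125.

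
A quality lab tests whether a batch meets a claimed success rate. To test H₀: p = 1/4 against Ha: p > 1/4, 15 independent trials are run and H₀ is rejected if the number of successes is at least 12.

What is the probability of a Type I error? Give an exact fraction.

3319/268435456

α = P(reject H₀ | H₀ true) = P(S ≥ 12 | p = 1/4), with S ~ Binomial(15, 1/4).
P(S ≥ 12) = Σ_{j=12}^{15} C(15,j)·(1/4)^j·(3/4)^{15-j} = 3319/268435456.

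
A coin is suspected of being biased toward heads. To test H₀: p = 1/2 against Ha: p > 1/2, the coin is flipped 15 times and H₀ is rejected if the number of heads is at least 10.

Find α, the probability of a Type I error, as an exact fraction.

The Type I error probability is α = P(K ≥ 10) computed under H₀, where K ~ Binomial(15, 1/2).
P(K ≥ 10) = [C(15,10) + C(15,11) + C(15,12) + C(15,13) + C(15,14) + C(15,15)] / 2^15 = (3003 + 1365 + 455 + 105 + 15 + 1) / 32768 = 4944/32768 = 309/2048.

309/2048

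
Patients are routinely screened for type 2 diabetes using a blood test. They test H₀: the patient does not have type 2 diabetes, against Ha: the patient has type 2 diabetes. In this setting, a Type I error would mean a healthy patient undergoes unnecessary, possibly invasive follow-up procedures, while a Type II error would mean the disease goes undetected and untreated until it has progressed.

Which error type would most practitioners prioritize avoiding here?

The Type II consequence (the disease goes undetected and untreated until it has progressed) is more severe than the Type I consequence (a healthy patient undergoes unnecessary, possibly invasive follow-up procedures).

Type II error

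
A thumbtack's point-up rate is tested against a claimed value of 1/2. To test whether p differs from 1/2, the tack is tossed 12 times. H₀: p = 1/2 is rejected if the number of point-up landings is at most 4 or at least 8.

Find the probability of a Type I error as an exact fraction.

397/1024

Under H₀, S ~ Binomial(12, 1/2); α is the probability of landing in either tail, P(S ≤ 4) + P(S ≥ 8).
The two tails are symmetric, so α = 2·(1 + 12 + 66 + 220 + 495)/2^12 = 1588/4096 = 397/1024.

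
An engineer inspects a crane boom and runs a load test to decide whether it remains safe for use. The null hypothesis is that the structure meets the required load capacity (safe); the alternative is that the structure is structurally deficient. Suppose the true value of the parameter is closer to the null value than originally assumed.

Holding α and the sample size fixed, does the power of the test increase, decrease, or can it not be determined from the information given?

A smaller true effect puts the Ha sampling distribution closer to H₀, so more of it falls in the non-rejection region.
Since power = 1 − β and β increases, power decreases.

It decreases.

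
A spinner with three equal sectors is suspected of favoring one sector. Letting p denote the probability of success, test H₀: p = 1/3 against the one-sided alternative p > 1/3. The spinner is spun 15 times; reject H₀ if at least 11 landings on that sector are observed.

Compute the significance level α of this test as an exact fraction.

Under H₀, S ~ Binomial(15, 1/3), and α = P(S ≥ 11).
Summing C(15,j)(1/3)^j(2/3)^{15−j} for j = 11,…,15 gives 25931/14348907.

25931/14348907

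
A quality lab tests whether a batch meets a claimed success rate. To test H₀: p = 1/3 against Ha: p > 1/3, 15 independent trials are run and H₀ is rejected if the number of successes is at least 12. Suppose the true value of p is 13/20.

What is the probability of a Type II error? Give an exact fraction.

6777270377107586237/8192000000000000000

A Type II error is failing to reject when Ha holds: with p = 13/20, β = P(X ≤ 11).
Summing C(15,j)·(13/20)^j·(7/20)^{15-j} for j = 0..11 gives 6777270377107586237/8192000000000000000.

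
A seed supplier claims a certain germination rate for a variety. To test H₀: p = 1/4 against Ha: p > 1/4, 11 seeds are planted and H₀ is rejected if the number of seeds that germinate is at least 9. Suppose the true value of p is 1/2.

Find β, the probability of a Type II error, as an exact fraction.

1981/2048

A Type II error is failing to reject when Ha holds: with p = 1/2, β = P(K ≤ 8).
Adding the binomial probabilities P(K=0)+…+P(K=8) at p = 1/2 gives 1981/2048.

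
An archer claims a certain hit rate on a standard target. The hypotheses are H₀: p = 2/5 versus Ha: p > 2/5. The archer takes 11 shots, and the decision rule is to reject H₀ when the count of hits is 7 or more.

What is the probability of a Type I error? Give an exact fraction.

194048/1953125

Under H₀, Y ~ Binomial(11, 2/5), and α = P(Y ≥ 7).
Adding the binomial terms for j = 7 through 11 with p = 2/5 yields 194048/1953125.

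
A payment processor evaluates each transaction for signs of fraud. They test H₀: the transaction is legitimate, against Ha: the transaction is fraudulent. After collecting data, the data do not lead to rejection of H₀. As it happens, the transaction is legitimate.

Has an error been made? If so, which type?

The test retained a true H₀ — the decision matches the true state.

Neither — the decision is correct.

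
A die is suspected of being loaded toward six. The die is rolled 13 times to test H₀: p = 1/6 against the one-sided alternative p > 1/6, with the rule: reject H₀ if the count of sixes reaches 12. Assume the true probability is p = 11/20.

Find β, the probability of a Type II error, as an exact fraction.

636861571623279/640000000000000

β = P(fail to reject H₀ | Ha true) = P(S ≤ 11 | p = 11/20), S ~ Binomial(13, 11/20).
Adding the binomial probabilities P(S=0)+…+P(S=11) at p = 11/20 gives 636861571623279/640000000000000.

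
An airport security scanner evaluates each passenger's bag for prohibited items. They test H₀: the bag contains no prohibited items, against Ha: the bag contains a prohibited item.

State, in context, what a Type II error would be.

A Type II error is failing to reject H₀ when H₀ is false.
Here that means letting the bag through when actually the bag contains a prohibited item.

A Type II error would mean concluding that the bag contains no prohibited items (or at least failing to establish that the bag contains a prohibited item) when in fact the bag contains a prohibited item.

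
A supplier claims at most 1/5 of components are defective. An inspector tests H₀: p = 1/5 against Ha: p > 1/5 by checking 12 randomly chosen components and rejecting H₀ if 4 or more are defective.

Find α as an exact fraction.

α = P(reject H₀ | H₀ true) = P(Y ≥ 4 | p = 1/5), Y ~ Binomial(12, 1/5).
α = 1 − P(Y ≤ 3) = 1 − 38797312/48828125 = 10030813/48828125.

10030813/48828125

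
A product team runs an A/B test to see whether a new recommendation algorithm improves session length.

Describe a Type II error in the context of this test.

A Type II error would mean concluding that the new design has no effect on session length (or at least failing to establish that the new design increases session length) when in fact the new design increases session length.

With the conventional null hypothesis that the new design has no effect on session length:
A Type II error is failing to reject H₀ when H₀ is false.
Here that means keeping the current design when actually the new design increases session length.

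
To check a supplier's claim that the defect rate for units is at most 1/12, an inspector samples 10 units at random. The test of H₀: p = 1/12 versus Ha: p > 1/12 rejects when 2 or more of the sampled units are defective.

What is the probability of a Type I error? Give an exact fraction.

4133487571/20639121408

Under H₀, K ~ Binomial(10, 1/12); the Type I error rate is P(K ≥ 2).
Computing the lower-tail complement: 1 − 16505633837/20639121408 = 4133487571/20639121408.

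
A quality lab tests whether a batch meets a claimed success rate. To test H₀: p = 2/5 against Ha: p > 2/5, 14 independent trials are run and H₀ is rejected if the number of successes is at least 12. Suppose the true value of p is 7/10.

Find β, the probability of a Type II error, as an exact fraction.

A Type II error is failing to reject when Ha holds: with p = 7/10, β = P(S ≤ 11).
Equivalently, β = 1 − P(S ≥ 12) = 41958212136219/50000000000000.

41958212136219/50000000000000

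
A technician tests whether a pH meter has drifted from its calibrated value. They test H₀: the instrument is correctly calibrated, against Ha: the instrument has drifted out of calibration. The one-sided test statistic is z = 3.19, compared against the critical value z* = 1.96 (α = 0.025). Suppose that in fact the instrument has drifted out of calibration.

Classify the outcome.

Since z = 3.19 > z* = 1.96, H₀ is rejected.
H₀ is false (actually the instrument has drifted out of calibration).
The decision matches the true state — no error.

No error — this is a correct decision.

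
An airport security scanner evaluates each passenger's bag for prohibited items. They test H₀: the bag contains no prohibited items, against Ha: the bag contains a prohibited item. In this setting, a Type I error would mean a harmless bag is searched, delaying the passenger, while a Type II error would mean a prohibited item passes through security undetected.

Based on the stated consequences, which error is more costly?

The Type II consequence (a prohibited item passes through security undetected) is more severe than the Type I consequence (a harmless bag is searched, delaying the passenger).

Type II error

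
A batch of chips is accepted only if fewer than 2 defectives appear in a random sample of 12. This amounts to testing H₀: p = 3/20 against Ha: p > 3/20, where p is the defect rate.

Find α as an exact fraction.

2279589495695451/4096000000000000

Under H₀, S ~ Binomial(12, 3/20); the Type I error rate is P(S ≥ 2).
α = 1 − P(S ≤ 1) = 1 − 1816410504304549/4096000000000000 = 2279589495695451/4096000000000000.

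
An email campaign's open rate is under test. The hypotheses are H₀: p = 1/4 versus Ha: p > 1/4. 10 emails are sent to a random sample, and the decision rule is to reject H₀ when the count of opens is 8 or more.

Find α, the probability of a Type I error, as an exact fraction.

The Type I error probability is α = P(X ≥ 8) computed under H₀, where X ~ Binomial(10, 1/4).
Adding the binomial terms for j = 8 through 10 with p = 1/4 yields 109/262144.

109/262144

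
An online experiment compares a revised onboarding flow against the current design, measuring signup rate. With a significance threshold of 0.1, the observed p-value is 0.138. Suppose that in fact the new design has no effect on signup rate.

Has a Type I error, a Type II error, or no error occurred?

The conventional null hypothesis is that the new design has no effect on signup rate.
Since p = 0.138 ≥ α = 0.1, H₀ is not rejected.
H₀ is true (actually the new design has no effect on signup rate).
The decision matches the true state — no error.

Neither — the decision is correct.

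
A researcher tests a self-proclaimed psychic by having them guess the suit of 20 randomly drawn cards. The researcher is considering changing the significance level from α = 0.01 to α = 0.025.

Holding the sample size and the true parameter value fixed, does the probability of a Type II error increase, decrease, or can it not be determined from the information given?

With a larger α the critical value moves toward the center, so more of the Ha sampling distribution lies in the rejection region.

It decreases.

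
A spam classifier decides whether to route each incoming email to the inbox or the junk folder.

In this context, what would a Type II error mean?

With the conventional null hypothesis that the message is legitimate (not spam):
A Type II error is failing to reject H₀ when H₀ is false.
Here that means delivering the message to the inbox when actually the message is spam.

A Type II error would mean concluding that the message is legitimate (not spam) (or at least failing to establish that the message is spam) when in fact the message is spam.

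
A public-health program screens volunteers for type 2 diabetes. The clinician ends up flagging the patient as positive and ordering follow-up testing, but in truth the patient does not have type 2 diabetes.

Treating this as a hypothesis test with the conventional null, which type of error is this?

The null hypothesis here is that the patient does not have type 2 diabetes.
'Flagging the patient as positive and ordering follow-up testing' corresponds to rejecting H₀.
H₀ was rejected but H₀ is true — a Type I error (false positive).

Type I error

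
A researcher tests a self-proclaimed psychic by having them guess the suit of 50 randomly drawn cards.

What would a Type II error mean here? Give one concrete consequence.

With the conventional null hypothesis that the subject is guessing at random (p = 1/4):
A Type II error is failing to reject H₀ when H₀ is false.
Here that means concluding there is no evidence of ability when actually the subject performs better than chance.

A Type II error would mean concluding that the subject is guessing at random (p = 1/4) (or at least failing to establish that the subject performs better than chance) when in fact the subject performs better than chance. Consequence: genuine ability (if it existed) would go unrecognized.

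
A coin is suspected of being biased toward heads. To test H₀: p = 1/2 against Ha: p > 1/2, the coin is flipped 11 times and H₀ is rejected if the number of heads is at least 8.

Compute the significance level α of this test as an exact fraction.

The Type I error probability is α = P(Y ≥ 8) computed under H₀, where Y ~ Binomial(11, 1/2).
Summing the upper tail: (165 + 55 + 11 + 1) / 2^11 = 232/2048 = 29/256.

29/256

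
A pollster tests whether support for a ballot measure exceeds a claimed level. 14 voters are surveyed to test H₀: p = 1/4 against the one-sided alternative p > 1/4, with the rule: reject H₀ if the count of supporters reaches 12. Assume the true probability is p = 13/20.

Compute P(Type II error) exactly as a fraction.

Under the alternative p = 13/20, X ~ Binomial(14, 13/20); β is the probability the test does not reject, P(X < 12).
Summing C(14,j)·(13/20)^j·(7/20)^{14-j} for j = 0..11 gives 750447350803558569/819200000000000000.

750447350803558569/819200000000000000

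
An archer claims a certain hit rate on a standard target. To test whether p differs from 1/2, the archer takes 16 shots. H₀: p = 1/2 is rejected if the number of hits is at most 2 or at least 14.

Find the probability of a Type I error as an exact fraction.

137/32768

α = P(X ≤ 2 or X ≥ 14 | p = 1/2), X ~ Binomial(16, 1/2).
By symmetry, α = 2·P(X ≤ 2) = 2·(1 + 16 + 120)/65536 = 274/65536 = 137/32768.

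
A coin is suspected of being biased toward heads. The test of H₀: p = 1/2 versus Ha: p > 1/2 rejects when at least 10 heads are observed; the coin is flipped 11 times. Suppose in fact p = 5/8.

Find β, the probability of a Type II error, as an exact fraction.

Under the alternative p = 5/8, Y ~ Binomial(11, 5/8); β is the probability the test does not reject, P(Y < 10).
Summing C(11,j)·(5/8)^j·(3/8)^{11-j} for j = 0..9 gives 4109420421/4294967296.

4109420421/4294967296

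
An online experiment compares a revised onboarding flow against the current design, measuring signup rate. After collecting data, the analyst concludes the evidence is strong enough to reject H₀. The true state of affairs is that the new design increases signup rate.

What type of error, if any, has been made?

No error (correct decision).

The conventional null hypothesis here is that the new design has no effect on signup rate.
The test rejected a false H₀ — the decision matches the true state.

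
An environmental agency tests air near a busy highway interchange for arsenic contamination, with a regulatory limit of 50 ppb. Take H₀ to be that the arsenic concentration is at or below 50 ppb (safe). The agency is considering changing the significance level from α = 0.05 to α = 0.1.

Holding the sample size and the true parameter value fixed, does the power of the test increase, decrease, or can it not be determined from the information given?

It increases.

Relaxing α lowers the evidence threshold; under Ha, outcomes that previously fell short now trigger rejection.
Since power = 1 − β and β decreases, power increases.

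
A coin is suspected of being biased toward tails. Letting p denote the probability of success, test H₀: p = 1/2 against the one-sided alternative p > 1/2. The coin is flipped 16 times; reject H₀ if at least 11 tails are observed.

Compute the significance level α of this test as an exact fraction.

The Type I error probability is α = P(S ≥ 11) computed under H₀, where S ~ Binomial(16, 1/2).
That's C(16,11) + C(16,12) + C(16,13) + C(16,14) + C(16,15) + C(16,16) over 2^16, i.e. (4368 + 1820 + 560 + 120 + 16 + 1)/65536 = 6885/65536.

6885/65536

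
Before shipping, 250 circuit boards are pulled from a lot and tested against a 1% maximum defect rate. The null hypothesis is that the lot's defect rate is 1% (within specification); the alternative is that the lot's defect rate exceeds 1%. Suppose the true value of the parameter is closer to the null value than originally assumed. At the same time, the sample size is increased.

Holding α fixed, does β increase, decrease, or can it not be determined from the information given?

The first change alone would make β increase; the second alone would make β decrease. Which effect dominates depends on the magnitudes, which are not given.

Cannot be determined from the information given.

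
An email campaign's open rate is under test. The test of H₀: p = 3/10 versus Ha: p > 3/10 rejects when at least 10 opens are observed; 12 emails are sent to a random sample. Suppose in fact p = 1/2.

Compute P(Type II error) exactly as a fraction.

Under the alternative p = 1/2, X ~ Binomial(12, 1/2); β is the probability the test does not reject, P(X < 10).
Summing C(12,j)·(1/2)^j·(1/2)^{12-j} for j = 0..9 gives 4017/4096.

4017/4096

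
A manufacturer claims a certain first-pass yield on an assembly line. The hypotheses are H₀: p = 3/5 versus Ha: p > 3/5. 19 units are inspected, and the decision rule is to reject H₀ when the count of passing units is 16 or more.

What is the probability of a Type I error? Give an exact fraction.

437914292733/19073486328125

Under H₀, Y ~ Binomial(19, 3/5), and α = P(Y ≥ 16).
Adding the binomial terms for j = 16 through 19 with p = 3/5 yields 437914292733/19073486328125.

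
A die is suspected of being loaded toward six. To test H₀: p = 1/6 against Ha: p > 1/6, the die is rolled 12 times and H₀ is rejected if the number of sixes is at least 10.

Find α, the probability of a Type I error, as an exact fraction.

The Type I error probability is α = P(K ≥ 10) computed under H₀, where K ~ Binomial(12, 1/6).
P(K ≥ 10) = Σ_{j=10}^{12} C(12,j)·(1/6)^j·(5/6)^{12-j} = 1711/2176782336.

1711/2176782336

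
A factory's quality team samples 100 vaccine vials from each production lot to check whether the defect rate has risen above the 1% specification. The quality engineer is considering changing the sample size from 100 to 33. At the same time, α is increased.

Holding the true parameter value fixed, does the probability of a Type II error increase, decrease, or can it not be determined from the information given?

The first change alone would make β increase; the second alone would make β decrease. Which effect dominates depends on the magnitudes, which are not given.

Cannot be determined from the information given.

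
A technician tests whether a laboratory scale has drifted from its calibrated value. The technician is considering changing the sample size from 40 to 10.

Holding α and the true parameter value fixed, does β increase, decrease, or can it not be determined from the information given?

It increases.

A smaller sample increases the standard error, so the sampling distributions under H₀ and Ha overlap more.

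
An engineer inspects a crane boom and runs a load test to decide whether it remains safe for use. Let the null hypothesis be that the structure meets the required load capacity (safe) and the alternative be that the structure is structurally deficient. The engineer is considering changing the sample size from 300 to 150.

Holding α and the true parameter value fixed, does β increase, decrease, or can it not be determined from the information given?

Reducing n widens both sampling distributions, so the test has less ability to distinguish Ha from H₀.

It increases.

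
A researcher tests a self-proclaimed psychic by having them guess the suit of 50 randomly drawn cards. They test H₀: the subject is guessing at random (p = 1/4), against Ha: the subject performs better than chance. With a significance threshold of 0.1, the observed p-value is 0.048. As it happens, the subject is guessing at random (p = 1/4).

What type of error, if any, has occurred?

Since p = 0.048 < α = 0.1, H₀ is rejected.
H₀ is true (actually the subject is guessing at random (p = 1/4)).
Rejecting a true H₀ is a Type I error.

Type I error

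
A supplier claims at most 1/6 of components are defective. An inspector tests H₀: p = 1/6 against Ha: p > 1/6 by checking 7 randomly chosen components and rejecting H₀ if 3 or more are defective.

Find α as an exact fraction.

Under H₀, Y ~ Binomial(7, 1/6); the Type I error rate is P(Y ≥ 3).
Via the complement, α = 1 − Σ_{j=0}^{2} C(7,j)(1/6)^j(5/6)^{7-j} = 331/3456.

331/3456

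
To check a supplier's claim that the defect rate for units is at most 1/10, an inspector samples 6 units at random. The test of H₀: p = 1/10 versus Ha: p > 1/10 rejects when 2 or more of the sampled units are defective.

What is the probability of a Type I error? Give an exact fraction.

The significance level is the probability, assuming p = 1/10, of seeing 2 or more defectives in 6 draws.
α = 1 − P(Y ≤ 1) = 1 − 177147/200000 = 22853/200000.

22853/200000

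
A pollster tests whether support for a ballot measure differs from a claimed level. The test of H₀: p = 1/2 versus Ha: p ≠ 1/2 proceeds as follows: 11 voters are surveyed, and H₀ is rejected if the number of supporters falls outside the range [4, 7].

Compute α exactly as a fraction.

α = P(S ≤ 3 or S ≥ 8 | p = 1/2), S ~ Binomial(11, 1/2).
By symmetry, α = 2·P(S ≤ 3) = 2·(1 + 11 + 55 + 165)/2048 = 464/2048 = 29/128.

29/128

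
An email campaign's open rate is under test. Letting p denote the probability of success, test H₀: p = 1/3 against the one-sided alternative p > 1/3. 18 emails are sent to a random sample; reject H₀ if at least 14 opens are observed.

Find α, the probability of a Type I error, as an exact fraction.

56137/387420489

The Type I error probability is α = P(K ≥ 14) computed under H₀, where K ~ Binomial(18, 1/3).
Summing C(18,j)(1/3)^j(2/3)^{18−j} for j = 14,…,18 gives 56137/387420489.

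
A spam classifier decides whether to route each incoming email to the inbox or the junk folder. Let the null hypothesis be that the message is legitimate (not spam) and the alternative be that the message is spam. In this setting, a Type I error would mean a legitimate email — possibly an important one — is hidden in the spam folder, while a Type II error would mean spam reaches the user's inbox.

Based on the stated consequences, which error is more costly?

The Type I consequence (a legitimate email — possibly an important one — is hidden in the spam folder) is more severe than the Type II consequence (spam reaches the user's inbox).

Type I error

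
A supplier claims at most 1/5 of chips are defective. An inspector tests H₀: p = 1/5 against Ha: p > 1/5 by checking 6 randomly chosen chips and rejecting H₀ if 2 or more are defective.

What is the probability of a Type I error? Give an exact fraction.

1077/3125

The significance level is the probability, assuming p = 1/5, of seeing 2 or more defectives in 6 draws.
α = 1 − P(Y ≤ 1) = 1 − 2048/3125 = 1077/3125.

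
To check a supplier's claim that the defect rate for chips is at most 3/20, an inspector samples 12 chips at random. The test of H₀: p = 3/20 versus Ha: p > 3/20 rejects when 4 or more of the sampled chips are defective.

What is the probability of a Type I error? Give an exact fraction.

Under H₀, Y ~ Binomial(12, 3/20); the Type I error rate is P(Y ≥ 4).
α = 1 − P(Y ≤ 3) = 1 − 743664573512687/819200000000000 = 75535426487313/819200000000000.

75535426487313/819200000000000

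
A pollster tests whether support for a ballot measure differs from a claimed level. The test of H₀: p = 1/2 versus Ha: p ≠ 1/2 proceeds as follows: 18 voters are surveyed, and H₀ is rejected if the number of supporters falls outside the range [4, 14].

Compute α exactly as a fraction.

247/32768

The significance level is the null-hypothesis probability of the rejection region {≤3} ∪ {≥15}.
Each tail has probability (1 + 18 + 153 + 816)/262144; doubling gives α = 1976/262144 = 247/32768.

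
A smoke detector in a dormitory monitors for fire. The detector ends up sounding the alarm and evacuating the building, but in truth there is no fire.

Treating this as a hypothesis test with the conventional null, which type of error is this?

Type I error

The null hypothesis here is that there is no fire.
'Sounding the alarm and evacuating the building' corresponds to rejecting H₀.
H₀ was rejected but H₀ is true — a Type I error (false positive).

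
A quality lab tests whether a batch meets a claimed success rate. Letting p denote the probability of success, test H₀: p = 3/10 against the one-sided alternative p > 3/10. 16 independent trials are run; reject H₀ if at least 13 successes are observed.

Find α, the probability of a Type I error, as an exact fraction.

The Type I error probability is α = P(X ≥ 13) computed under H₀, where X ~ Binomial(16, 3/10).
Summing C(16,j)(3/10)^j(7/10)^{16−j} for j = 13,…,16 gives 67202308773/2000000000000000.

67202308773/2000000000000000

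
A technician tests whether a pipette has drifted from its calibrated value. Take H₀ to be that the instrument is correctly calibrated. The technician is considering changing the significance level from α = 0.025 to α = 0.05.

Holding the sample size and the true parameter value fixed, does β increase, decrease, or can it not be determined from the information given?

Relaxing α lowers the evidence threshold; under Ha, outcomes that previously fell short now trigger rejection.

It decreases.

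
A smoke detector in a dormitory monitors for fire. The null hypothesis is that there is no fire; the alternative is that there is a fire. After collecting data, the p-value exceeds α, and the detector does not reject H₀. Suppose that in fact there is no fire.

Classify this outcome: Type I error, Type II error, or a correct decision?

Neither — the decision is correct.

The test retained a true H₀ — the decision matches the true state.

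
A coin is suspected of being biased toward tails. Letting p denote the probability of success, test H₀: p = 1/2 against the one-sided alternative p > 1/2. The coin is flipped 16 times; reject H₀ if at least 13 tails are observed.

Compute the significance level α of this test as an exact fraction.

697/65536

α = P(reject H₀ | H₀ true) = P(K ≥ 13 | p = 1/2), with K ~ Binomial(16, 1/2).
P(K ≥ 13) = [C(16,13) + C(16,14) + C(16,15) + C(16,16)] / 2^16 = (560 + 120 + 16 + 1) / 65536 = 697/65536.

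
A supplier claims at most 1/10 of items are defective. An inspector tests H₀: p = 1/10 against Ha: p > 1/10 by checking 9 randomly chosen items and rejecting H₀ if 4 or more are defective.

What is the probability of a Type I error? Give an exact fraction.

4165547/500000000

Under H₀, S ~ Binomial(9, 1/10); the Type I error rate is P(S ≥ 4).
Via the complement, α = 1 − Σ_{j=0}^{3} C(9,j)(1/10)^j(9/10)^{9-j} = 4165547/500000000.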